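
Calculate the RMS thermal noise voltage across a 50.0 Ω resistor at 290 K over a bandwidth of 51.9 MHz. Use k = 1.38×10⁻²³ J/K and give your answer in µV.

V_n = √(4kTRB)
4kTRB = 4 × 1.38×10⁻²³ × 290 × 5.00×10¹ × 5.19×10⁷ = 4.15×10⁻¹¹ V²
V_n = √(4.15×10⁻¹¹) = 6.45×10⁻⁶ V = 6.45 µV

6.45 µV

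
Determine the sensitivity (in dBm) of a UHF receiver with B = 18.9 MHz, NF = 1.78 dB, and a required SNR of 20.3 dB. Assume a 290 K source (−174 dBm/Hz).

Sensitivity = −174 + 10 log₁₀(B) + NF + SNR_min
= −174 + 72.76 + 1.78 + 20.3
= −79.16 dBm → −79.2 dBm

−79.2 dBm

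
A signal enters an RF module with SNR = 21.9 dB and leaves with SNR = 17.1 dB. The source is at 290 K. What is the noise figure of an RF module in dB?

4.8 dB

NF (dB) = SNR_in(dB) − SNR_out(dB) when the source is at T₀
NF = 21.9 − 17.1 = 4.8 dB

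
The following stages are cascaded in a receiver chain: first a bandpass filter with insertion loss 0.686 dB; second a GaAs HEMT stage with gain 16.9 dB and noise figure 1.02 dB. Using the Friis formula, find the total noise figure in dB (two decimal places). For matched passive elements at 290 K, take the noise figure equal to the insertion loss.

Convert to linear (a loss of L dB is a gain of −L dB): F_i = 10^(NF_i/10), G_i = 10^(G_i,dB/10)
  Stage 1: F_1 = 10^(0.686/10) = 1.171, G_1 = 10^(−0.686/10) = 0.8539
  Stage 2: F_2 = 10^(1.02/10) = 1.265, G_2 = 10^(16.9/10) = 48.98
Friis cascade:
  F = 1.171 + (1.265 − 1)/0.8539 = 1.481
NF = 10 log₁₀(1.481) = 1.71 dB

1.71 dB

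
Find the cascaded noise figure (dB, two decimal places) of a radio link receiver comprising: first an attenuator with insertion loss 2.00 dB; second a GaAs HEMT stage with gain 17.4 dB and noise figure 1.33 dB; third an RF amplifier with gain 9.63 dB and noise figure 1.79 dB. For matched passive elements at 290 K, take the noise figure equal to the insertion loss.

3.36 dB

Convert to linear (a loss of L dB is a gain of −L dB): F_i = 10^(NF_i/10), G_i = 10^(G_i,dB/10)
  Stage 1: F_1 = 10^(2.00/10) = 1.585, G_1 = 10^(−2.00/10) = 0.6310
  Stage 2: F_2 = 10^(1.33/10) = 1.358, G_2 = 10^(17.4/10) = 54.95
  Stage 3: F_3 = 10^(1.79/10) = 1.510, G_3 = 10^(9.63/10) = 9.183
Friis cascade:
  F = 1.585 + (1.358 − 1)/0.6310 + (1.510 − 1)/34.67 = 2.167
NF = 10 log₁₀(2.167) = 3.36 dB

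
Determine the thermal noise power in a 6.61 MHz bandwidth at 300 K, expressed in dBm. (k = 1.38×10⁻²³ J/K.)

−105.6 dBm

P_n = kTB = 1.38×10⁻²³ × 300 × 6.61×10⁶ = 2.74×10⁻¹⁴ W
In dBm: 10 log₁₀(2.74×10⁻¹⁴ / 10⁻³) = −105.6 dBm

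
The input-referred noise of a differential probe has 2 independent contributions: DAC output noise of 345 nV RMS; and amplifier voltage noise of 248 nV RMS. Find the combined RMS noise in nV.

Uncorrelated sources add in power (mean-square): V_tot = √(ΣV_i²)
V_tot = √[(3.45×10⁻⁷)² + (2.48×10⁻⁷)²] = 4.25×10⁻⁷ V = 425 nV

425 nV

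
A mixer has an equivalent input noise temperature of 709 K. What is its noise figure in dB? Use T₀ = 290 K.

5.37 dB

F = 1 + T_e/T₀ = 1 + 709/290 = 3.44483
NF = 10 log₁₀(3.44483) = 5.37 dB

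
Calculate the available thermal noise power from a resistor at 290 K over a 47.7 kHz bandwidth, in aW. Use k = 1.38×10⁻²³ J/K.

P_n = kTB = 1.38×10⁻²³ × 290 × 4.77×10⁴ = 1.91×10⁻¹⁶ W = 191 aW

191 aW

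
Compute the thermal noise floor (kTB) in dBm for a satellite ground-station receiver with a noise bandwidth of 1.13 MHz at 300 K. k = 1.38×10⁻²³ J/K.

P_n = kTB = 1.38×10⁻²³ × 300 × 1.13×10⁶ = 4.68×10⁻¹⁵ W
In dBm: 10 log₁₀(4.68×10⁻¹⁵ / 10⁻³) = −113.3 dBm

−113.3 dBm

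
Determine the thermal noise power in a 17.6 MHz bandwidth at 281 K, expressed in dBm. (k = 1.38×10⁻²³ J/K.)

P_n = kTB = 1.38×10⁻²³ × 281 × 1.76×10⁷ = 6.82×10⁻¹⁴ W
In dBm: 10 log₁₀(6.82×10⁻¹⁴ / 10⁻³) = −101.7 dBm

−101.7 dBm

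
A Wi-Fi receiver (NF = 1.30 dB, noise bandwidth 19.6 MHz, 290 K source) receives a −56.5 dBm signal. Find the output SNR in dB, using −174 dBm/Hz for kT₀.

Noise floor: N = −174 + 10 log₁₀(B) + NF
10 log₁₀(1.96×10⁷) = 72.92 dB
N = −174 + 72.92 + 1.30 = −99.78 dBm
SNR = P_sig − N = −56.5 − (−99.78) = 43.28 dB → 43.3 dB

43.3 dB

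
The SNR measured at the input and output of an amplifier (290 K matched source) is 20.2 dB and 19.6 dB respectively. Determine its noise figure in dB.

NF (dB) = SNR_in(dB) − SNR_out(dB) when the source is at T₀
NF = 20.2 − 19.6 = 0.6 dB

0.6 dB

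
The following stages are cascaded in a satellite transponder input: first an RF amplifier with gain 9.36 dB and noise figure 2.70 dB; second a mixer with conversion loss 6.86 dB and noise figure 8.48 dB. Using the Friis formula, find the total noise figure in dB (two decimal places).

4.09 dB

Convert to linear (a loss of L dB is a gain of −L dB): F_i = 10^(NF_i/10), G_i = 10^(G_i,dB/10)
  Stage 1: F_1 = 10^(2.70/10) = 1.862, G_1 = 10^(9.36/10) = 8.630
  Stage 2: F_2 = 10^(8.48/10) = 7.047, G_2 = 10^(−6.86/10) = 0.2061
Friis cascade:
  F = 1.862 + (7.047 − 1)/8.630 = 2.563
NF = 10 log₁₀(2.563) = 4.09 dB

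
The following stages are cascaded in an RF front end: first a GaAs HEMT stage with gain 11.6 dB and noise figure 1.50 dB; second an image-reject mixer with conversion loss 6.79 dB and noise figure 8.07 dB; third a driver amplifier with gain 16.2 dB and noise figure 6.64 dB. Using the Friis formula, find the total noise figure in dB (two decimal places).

4.74 dB

Convert to linear (a loss of L dB is a gain of −L dB): F_i = 10^(NF_i/10), G_i = 10^(G_i,dB/10)
  Stage 1: F_1 = 10^(1.50/10) = 1.413, G_1 = 10^(11.6/10) = 14.45
  Stage 2: F_2 = 10^(8.07/10) = 6.412, G_2 = 10^(−6.79/10) = 0.2094
  Stage 3: F_3 = 10^(6.64/10) = 4.613, G_3 = 10^(16.2/10) = 41.69
Friis cascade:
  F = 1.413 + (6.412 − 1)/14.45 + (4.613 − 1)/3.027 = 2.981
NF = 10 log₁₀(2.981) = 4.74 dB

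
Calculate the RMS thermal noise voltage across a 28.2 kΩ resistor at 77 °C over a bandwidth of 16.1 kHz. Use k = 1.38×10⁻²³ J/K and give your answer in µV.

2.96 µV

T = 77 °C + 273.15 = 350.15 K
V_n = √(4kTRB)
4kTRB = 4 × 1.38×10⁻²³ × 350.15 × 2.82×10⁴ × 1.61×10⁴ = 8.78×10⁻¹² V²
V_n = √(8.78×10⁻¹²) = 2.96×10⁻⁶ V = 2.96 µV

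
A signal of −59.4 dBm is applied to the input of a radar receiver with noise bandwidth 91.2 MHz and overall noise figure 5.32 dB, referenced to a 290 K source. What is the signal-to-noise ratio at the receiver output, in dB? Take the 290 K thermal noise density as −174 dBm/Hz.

29.7 dB

Noise floor: N = −174 + 10 log₁₀(B) + NF
10 log₁₀(9.12×10⁷) = 79.6 dB
N = −174 + 79.6 + 5.32 = −89.08 dBm
SNR = P_sig − N = −59.4 − (−89.08) = 29.68 dB → 29.7 dB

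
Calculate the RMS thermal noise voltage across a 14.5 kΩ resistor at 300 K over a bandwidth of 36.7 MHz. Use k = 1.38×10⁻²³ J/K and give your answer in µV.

V_n = √(4kTRB)
4kTRB = 4 × 1.38×10⁻²³ × 300 × 1.45×10⁴ × 3.67×10⁷ = 8.81×10⁻⁹ V²
V_n = √(8.81×10⁻⁹) = 9.39×10⁻⁵ V = 93.9 µV

93.9 µV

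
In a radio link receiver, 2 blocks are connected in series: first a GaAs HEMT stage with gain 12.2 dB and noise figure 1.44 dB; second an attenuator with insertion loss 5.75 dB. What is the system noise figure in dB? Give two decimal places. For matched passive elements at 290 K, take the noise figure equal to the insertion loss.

Convert to linear (a loss of L dB is a gain of −L dB): F_i = 10^(NF_i/10), G_i = 10^(G_i,dB/10)
  Stage 1: F_1 = 10^(1.44/10) = 1.393, G_1 = 10^(12.2/10) = 16.60
  Stage 2: F_2 = 10^(5.75/10) = 3.758, G_2 = 10^(−5.75/10) = 0.2661
Friis cascade:
  F = 1.393 + (3.758 − 1)/16.60 = 1.559
NF = 10 log₁₀(1.559) = 1.93 dB

1.93 dB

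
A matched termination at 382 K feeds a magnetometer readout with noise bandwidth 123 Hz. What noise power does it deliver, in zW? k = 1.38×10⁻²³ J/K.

648 zW

P_n = kTB = 1.38×10⁻²³ × 382 × 1.23×10² = 6.48×10⁻¹⁹ W = 648 zW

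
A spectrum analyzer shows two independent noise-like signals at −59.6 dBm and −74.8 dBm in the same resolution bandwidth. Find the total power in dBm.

Convert to linear, add, convert back:
P₁ = 1.10×10⁻⁹ W, P₂ = 3.31×10⁻¹¹ W
P_tot = 1.13×10⁻⁹ W → 10 log₁₀(P_tot / 10⁻³) = −59.5 dBm

−59.5 dBm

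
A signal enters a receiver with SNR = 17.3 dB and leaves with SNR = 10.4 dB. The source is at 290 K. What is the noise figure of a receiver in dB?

NF (dB) = SNR_in(dB) − SNR_out(dB) when the source is at T₀
NF = 17.3 − 10.4 = 6.9 dB

6.9 dB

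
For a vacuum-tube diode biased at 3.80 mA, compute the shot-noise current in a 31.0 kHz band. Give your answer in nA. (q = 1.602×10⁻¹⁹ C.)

I_n = √(2qI·B)
2qI·B = 2 × 1.602×10⁻¹⁹ × 3.80×10⁻³ × 3.10×10⁴ = 3.77×10⁻¹⁷ A²
I_n = √(3.77×10⁻¹⁷) = 6.14×10⁻⁹ A = 6.14 nA

6.14 nA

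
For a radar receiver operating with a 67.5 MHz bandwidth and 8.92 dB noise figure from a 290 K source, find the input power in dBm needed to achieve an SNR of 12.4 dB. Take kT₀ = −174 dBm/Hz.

Sensitivity = −174 + 10 log₁₀(B) + NF + SNR_min
= −174 + 78.29 + 8.92 + 12.4
= −74.39 dBm → −74.4 dBm

−74.4 dBm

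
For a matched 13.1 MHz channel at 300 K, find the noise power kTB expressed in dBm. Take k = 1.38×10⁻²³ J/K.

−102.7 dBm

P_n = kTB = 1.38×10⁻²³ × 300 × 1.31×10⁷ = 5.42×10⁻¹⁴ W
In dBm: 10 log₁₀(5.42×10⁻¹⁴ / 10⁻³) = −102.7 dBm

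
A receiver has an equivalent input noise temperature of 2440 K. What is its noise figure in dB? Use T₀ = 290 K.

9.74 dB

F = 1 + T_e/T₀ = 1 + 2440/290 = 9.41379
NF = 10 log₁₀(9.41379) = 9.74 dB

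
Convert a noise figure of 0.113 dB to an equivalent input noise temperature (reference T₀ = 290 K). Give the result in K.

7.64 K

F = 10^(0.113/10) = 1.02636
T_e = (F − 1)·T₀ = (1.02636 − 1) × 290 = 7.64 K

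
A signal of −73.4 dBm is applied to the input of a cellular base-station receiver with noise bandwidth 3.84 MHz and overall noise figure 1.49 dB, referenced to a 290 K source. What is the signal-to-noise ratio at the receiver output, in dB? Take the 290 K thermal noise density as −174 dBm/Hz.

33.3 dB

Noise floor: N = −174 + 10 log₁₀(B) + NF
10 log₁₀(3.84×10⁶) = 65.84 dB
N = −174 + 65.84 + 1.49 = −106.67 dBm
SNR = P_sig − N = −73.4 − (−106.67) = 33.27 dB → 33.3 dB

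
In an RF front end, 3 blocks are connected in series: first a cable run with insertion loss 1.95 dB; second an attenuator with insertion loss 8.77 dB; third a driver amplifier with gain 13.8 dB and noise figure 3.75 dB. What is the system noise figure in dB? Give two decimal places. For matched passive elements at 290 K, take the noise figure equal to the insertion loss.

14.47 dB

Convert to linear (a loss of L dB is a gain of −L dB): F_i = 10^(NF_i/10), G_i = 10^(G_i,dB/10)
  Stage 1: F_1 = 10^(1.95/10) = 1.567, G_1 = 10^(−1.95/10) = 0.6383
  Stage 2: F_2 = 10^(8.77/10) = 7.534, G_2 = 10^(−8.77/10) = 0.1327
  Stage 3: F_3 = 10^(3.75/10) = 2.371, G_3 = 10^(13.8/10) = 23.99
Friis cascade:
  F = 1.567 + (7.534 − 1)/0.6383 + (2.371 − 1)/0.08472 = 27.99
NF = 10 log₁₀(27.99) = 14.47 dB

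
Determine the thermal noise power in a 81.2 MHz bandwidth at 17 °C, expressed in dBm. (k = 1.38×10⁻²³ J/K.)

−94.9 dBm

T = 17 °C + 273.15 = 290.15 K
P_n = kTB = 1.38×10⁻²³ × 290.15 × 8.12×10⁷ = 3.25×10⁻¹³ W
In dBm: 10 log₁₀(3.25×10⁻¹³ / 10⁻³) = −94.9 dBm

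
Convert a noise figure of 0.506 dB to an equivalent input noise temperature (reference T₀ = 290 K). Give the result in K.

F = 10^(0.506/10) = 1.12357
T_e = (F − 1)·T₀ = (1.12357 − 1) × 290 = 35.8 K

35.8 K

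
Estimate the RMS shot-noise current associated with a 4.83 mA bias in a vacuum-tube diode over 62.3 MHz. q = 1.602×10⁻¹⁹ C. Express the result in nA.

311 nA

I_n = √(2qI·B)
2qI·B = 2 × 1.602×10⁻¹⁹ × 4.83×10⁻³ × 6.23×10⁷ = 9.64×10⁻¹⁴ A²
I_n = √(9.64×10⁻¹⁴) = 3.11×10⁻⁷ A = 311 nA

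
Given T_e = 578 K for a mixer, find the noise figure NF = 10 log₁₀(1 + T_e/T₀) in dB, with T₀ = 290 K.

4.76 dB

F = 1 + T_e/T₀ = 1 + 578/290 = 2.9931
NF = 10 log₁₀(2.9931) = 4.76 dB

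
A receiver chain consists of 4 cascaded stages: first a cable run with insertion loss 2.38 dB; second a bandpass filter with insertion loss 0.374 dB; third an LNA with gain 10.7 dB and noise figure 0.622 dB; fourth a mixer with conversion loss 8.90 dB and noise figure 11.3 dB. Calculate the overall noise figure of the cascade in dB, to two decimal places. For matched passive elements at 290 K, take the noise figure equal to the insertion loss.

Convert to linear (a loss of L dB is a gain of −L dB): F_i = 10^(NF_i/10), G_i = 10^(G_i,dB/10)
  Stage 1: F_1 = 10^(2.38/10) = 1.730, G_1 = 10^(−2.38/10) = 0.5781
  Stage 2: F_2 = 10^(0.374/10) = 1.090, G_2 = 10^(−0.374/10) = 0.9175
  Stage 3: F_3 = 10^(0.622/10) = 1.154, G_3 = 10^(10.7/10) = 11.75
  Stage 4: F_4 = 10^(11.3/10) = 13.49, G_4 = 10^(−8.90/10) = 0.1288
Friis cascade:
  F = 1.730 + (1.090 − 1)/0.5781 + (1.154 − 1)/0.5304 + (13.49 − 1)/6.232 = 4.180
NF = 10 log₁₀(4.180) = 6.21 dB

6.21 dB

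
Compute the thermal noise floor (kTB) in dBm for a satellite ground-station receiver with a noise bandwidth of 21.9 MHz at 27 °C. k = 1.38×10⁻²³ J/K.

T = 27 °C + 273.15 = 300.15 K
P_n = kTB = 1.38×10⁻²³ × 300.15 × 2.19×10⁷ = 9.07×10⁻¹⁴ W
In dBm: 10 log₁₀(9.07×10⁻¹⁴ / 10⁻³) = −100.4 dBm

−100.4 dBm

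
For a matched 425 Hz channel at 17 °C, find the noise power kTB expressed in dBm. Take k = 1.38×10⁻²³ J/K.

T = 17 °C + 273.15 = 290.15 K
P_n = kTB = 1.38×10⁻²³ × 290.15 × 4.25×10² = 1.70×10⁻¹⁸ W
In dBm: 10 log₁₀(1.70×10⁻¹⁸ / 10⁻³) = −147.7 dBm

−147.7 dBm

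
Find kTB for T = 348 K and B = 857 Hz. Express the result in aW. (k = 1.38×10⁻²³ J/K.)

P_n = kTB = 1.38×10⁻²³ × 348 × 8.57×10² = 4.12×10⁻¹⁸ W = 4.12 aW

4.12 aW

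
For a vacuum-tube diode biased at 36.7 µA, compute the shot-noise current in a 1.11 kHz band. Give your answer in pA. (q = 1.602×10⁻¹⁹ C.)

I_n = √(2qI·B)
2qI·B = 2 × 1.602×10⁻¹⁹ × 3.67×10⁻⁵ × 1.11×10³ = 1.31×10⁻²⁰ A²
I_n = √(1.31×10⁻²⁰) = 1.14×10⁻¹⁰ A = 114 pA

114 pA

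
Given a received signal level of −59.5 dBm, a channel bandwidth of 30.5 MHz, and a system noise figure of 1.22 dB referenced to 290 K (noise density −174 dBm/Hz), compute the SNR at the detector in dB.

38.4 dB

Noise floor: N = −174 + 10 log₁₀(B) + NF
10 log₁₀(3.05×10⁷) = 74.84 dB
N = −174 + 74.84 + 1.22 = −97.94 dBm
SNR = P_sig − N = −59.5 − (−97.94) = 38.44 dB → 38.4 dB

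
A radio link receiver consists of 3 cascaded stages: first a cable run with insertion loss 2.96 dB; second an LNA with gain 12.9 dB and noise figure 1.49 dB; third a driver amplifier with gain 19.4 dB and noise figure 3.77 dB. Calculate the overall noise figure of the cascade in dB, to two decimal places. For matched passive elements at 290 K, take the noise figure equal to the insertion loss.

4.66 dB

Convert to linear (a loss of L dB is a gain of −L dB): F_i = 10^(NF_i/10), G_i = 10^(G_i,dB/10)
  Stage 1: F_1 = 10^(2.96/10) = 1.977, G_1 = 10^(−2.96/10) = 0.5058
  Stage 2: F_2 = 10^(1.49/10) = 1.409, G_2 = 10^(12.9/10) = 19.50
  Stage 3: F_3 = 10^(3.77/10) = 2.382, G_3 = 10^(19.4/10) = 87.10
Friis cascade:
  F = 1.977 + (1.409 − 1)/0.5058 + (2.382 − 1)/9.863 = 2.926
NF = 10 log₁₀(2.926) = 4.66 dB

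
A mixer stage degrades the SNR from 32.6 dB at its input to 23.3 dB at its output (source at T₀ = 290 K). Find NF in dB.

NF (dB) = SNR_in(dB) − SNR_out(dB) when the source is at T₀
NF = 32.6 − 23.3 = 9.3 dB

9.3 dB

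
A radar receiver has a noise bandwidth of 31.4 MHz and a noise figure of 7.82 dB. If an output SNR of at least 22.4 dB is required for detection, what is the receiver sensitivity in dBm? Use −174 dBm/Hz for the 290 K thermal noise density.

−68.8 dBm

Sensitivity = −174 + 10 log₁₀(B) + NF + SNR_min
= −174 + 74.97 + 7.82 + 22.4
= −68.81 dBm → −68.8 dBm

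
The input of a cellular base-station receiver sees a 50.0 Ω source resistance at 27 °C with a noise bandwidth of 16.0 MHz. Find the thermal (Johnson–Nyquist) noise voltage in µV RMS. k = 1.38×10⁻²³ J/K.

T = 27 °C + 273.15 = 300.15 K
V_n = √(4kTRB)
4kTRB = 4 × 1.38×10⁻²³ × 300.15 × 5.00×10¹ × 1.60×10⁷ = 1.33×10⁻¹¹ V²
V_n = √(1.33×10⁻¹¹) = 3.64×10⁻⁶ V = 3.64 µV

3.64 µV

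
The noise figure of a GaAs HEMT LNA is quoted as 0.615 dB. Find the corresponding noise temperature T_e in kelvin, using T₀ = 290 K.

44.1 K

F = 10^(0.615/10) = 1.15213
T_e = (F − 1)·T₀ = (1.15213 − 1) × 290 = 44.1 K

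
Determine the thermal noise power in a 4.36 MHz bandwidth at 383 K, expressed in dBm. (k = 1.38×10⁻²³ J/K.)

−106.4 dBm

P_n = kTB = 1.38×10⁻²³ × 383 × 4.36×10⁶ = 2.30×10⁻¹⁴ W
In dBm: 10 log₁₀(2.30×10⁻¹⁴ / 10⁻³) = −106.4 dBm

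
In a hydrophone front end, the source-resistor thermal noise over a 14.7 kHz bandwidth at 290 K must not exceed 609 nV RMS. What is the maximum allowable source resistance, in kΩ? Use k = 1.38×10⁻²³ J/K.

1.58 kΩ

Johnson–Nyquist: V_n = √(4kTRB) ⇒ R = V_n² / (4kTB)
4kTB = 4 × 1.38×10⁻²³ × 290 × 1.47×10⁴ = 2.35×10⁻¹⁶
R = (6.09×10⁻⁷)² / 2.35×10⁻¹⁶ = 1.58×10³ Ω = 1.58 kΩ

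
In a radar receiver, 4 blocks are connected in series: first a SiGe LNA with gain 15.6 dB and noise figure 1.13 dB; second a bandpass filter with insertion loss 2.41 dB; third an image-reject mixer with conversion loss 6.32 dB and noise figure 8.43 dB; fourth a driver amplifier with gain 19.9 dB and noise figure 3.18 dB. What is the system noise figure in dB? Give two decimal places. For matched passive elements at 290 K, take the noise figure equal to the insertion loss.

Convert to linear (a loss of L dB is a gain of −L dB): F_i = 10^(NF_i/10), G_i = 10^(G_i,dB/10)
  Stage 1: F_1 = 10^(1.13/10) = 1.297, G_1 = 10^(15.6/10) = 36.31
  Stage 2: F_2 = 10^(2.41/10) = 1.742, G_2 = 10^(−2.41/10) = 0.5741
  Stage 3: F_3 = 10^(8.43/10) = 6.966, G_3 = 10^(−6.32/10) = 0.2333
  Stage 4: F_4 = 10^(3.18/10) = 2.080, G_4 = 10^(19.9/10) = 97.72
Friis cascade:
  F = 1.297 + (1.742 − 1)/36.31 + (6.966 − 1)/20.84 + (2.080 − 1)/4.864 = 1.826
NF = 10 log₁₀(1.826) = 2.61 dB

2.61 dB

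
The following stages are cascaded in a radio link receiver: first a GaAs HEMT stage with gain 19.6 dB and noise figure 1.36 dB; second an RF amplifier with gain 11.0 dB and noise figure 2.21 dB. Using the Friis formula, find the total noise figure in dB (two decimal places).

1.38 dB

Convert to linear (a loss of L dB is a gain of −L dB): F_i = 10^(NF_i/10), G_i = 10^(G_i,dB/10)
  Stage 1: F_1 = 10^(1.36/10) = 1.368, G_1 = 10^(19.6/10) = 91.20
  Stage 2: F_2 = 10^(2.21/10) = 1.663, G_2 = 10^(11.0/10) = 12.59
Friis cascade:
  F = 1.368 + (1.663 − 1)/91.20 = 1.375
NF = 10 log₁₀(1.375) = 1.38 dB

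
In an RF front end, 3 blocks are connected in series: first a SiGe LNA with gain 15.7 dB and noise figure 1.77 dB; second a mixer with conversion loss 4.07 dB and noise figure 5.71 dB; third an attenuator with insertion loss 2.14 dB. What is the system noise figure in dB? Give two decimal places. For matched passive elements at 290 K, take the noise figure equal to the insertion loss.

Convert to linear (a loss of L dB is a gain of −L dB): F_i = 10^(NF_i/10), G_i = 10^(G_i,dB/10)
  Stage 1: F_1 = 10^(1.77/10) = 1.503, G_1 = 10^(15.7/10) = 37.15
  Stage 2: F_2 = 10^(5.71/10) = 3.724, G_2 = 10^(−4.07/10) = 0.3917
  Stage 3: F_3 = 10^(2.14/10) = 1.637, G_3 = 10^(−2.14/10) = 0.6109
Friis cascade:
  F = 1.503 + (3.724 − 1)/37.15 + (1.637 − 1)/14.55 = 1.620
NF = 10 log₁₀(1.620) = 2.10 dB

2.10 dB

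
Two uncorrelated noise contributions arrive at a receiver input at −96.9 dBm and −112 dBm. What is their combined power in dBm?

Convert to linear, add, convert back:
P₁ = 2.04×10⁻¹³ W, P₂ = 6.31×10⁻¹⁵ W
P_tot = 2.10×10⁻¹³ W → 10 log₁₀(P_tot / 10⁻³) = −96.8 dBm

−96.8 dBm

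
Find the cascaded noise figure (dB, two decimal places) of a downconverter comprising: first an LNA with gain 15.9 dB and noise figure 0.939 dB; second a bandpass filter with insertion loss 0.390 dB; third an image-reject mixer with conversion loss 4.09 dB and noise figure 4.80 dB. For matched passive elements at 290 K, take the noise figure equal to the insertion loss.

Convert to linear (a loss of L dB is a gain of −L dB): F_i = 10^(NF_i/10), G_i = 10^(G_i,dB/10)
  Stage 1: F_1 = 10^(0.939/10) = 1.241, G_1 = 10^(15.9/10) = 38.90
  Stage 2: F_2 = 10^(0.390/10) = 1.094, G_2 = 10^(−0.390/10) = 0.9141
  Stage 3: F_3 = 10^(4.80/10) = 3.020, G_3 = 10^(−4.09/10) = 0.3899
Friis cascade:
  F = 1.241 + (1.094 − 1)/38.90 + (3.020 − 1)/35.56 = 1.301
NF = 10 log₁₀(1.301) = 1.14 dB

1.14 dB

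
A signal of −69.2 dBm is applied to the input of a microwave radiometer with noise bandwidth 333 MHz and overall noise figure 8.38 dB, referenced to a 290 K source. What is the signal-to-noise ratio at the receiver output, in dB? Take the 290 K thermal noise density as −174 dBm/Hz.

11.2 dB

Noise floor: N = −174 + 10 log₁₀(B) + NF
10 log₁₀(3.33×10⁸) = 85.22 dB
N = −174 + 85.22 + 8.38 = −80.40 dBm
SNR = P_sig − N = −69.2 − (−80.40) = 11.20 dB → 11.2 dB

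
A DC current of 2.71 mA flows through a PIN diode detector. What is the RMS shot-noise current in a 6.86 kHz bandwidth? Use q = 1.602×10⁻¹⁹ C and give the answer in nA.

2.44 nA

I_n = √(2qI·B)
2qI·B = 2 × 1.602×10⁻¹⁹ × 2.71×10⁻³ × 6.86×10³ = 5.96×10⁻¹⁸ A²
I_n = √(5.96×10⁻¹⁸) = 2.44×10⁻⁹ A = 2.44 nA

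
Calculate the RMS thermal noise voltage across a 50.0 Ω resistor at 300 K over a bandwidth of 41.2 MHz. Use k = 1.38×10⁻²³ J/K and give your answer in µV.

V_n = √(4kTRB)
4kTRB = 4 × 1.38×10⁻²³ × 300 × 5.00×10¹ × 4.12×10⁷ = 3.41×10⁻¹¹ V²
V_n = √(3.41×10⁻¹¹) = 5.84×10⁻⁶ V = 5.84 µV

5.84 µV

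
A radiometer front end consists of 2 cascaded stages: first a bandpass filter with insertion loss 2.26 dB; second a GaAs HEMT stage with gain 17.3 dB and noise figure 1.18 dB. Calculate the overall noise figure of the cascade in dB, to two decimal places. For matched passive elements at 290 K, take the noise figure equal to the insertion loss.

3.44 dB

Convert to linear (a loss of L dB is a gain of −L dB): F_i = 10^(NF_i/10), G_i = 10^(G_i,dB/10)
  Stage 1: F_1 = 10^(2.26/10) = 1.683, G_1 = 10^(−2.26/10) = 0.5943
  Stage 2: F_2 = 10^(1.18/10) = 1.312, G_2 = 10^(17.3/10) = 53.70
Friis cascade:
  F = 1.683 + (1.312 − 1)/0.5943 = 2.208
NF = 10 log₁₀(2.208) = 3.44 dB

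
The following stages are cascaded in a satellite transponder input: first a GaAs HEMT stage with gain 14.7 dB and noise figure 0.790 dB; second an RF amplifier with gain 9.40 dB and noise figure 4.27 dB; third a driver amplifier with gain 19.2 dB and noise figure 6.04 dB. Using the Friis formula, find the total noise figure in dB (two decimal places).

Convert to linear (a loss of L dB is a gain of −L dB): F_i = 10^(NF_i/10), G_i = 10^(G_i,dB/10)
  Stage 1: F_1 = 10^(0.790/10) = 1.199, G_1 = 10^(14.7/10) = 29.51
  Stage 2: F_2 = 10^(4.27/10) = 2.673, G_2 = 10^(9.40/10) = 8.710
  Stage 3: F_3 = 10^(6.04/10) = 4.018, G_3 = 10^(19.2/10) = 83.18
Friis cascade:
  F = 1.199 + (2.673 − 1)/29.51 + (4.018 − 1)/257.0 = 1.268
NF = 10 log₁₀(1.268) = 1.03 dB

1.03 dB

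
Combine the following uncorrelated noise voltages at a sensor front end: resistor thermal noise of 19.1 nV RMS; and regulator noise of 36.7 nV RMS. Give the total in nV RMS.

Uncorrelated sources add in power (mean-square): V_tot = √(ΣV_i²)
V_tot = √[(1.91×10⁻⁸)² + (3.67×10⁻⁸)²] = 4.14×10⁻⁸ V = 41.4 nV

41.4 nV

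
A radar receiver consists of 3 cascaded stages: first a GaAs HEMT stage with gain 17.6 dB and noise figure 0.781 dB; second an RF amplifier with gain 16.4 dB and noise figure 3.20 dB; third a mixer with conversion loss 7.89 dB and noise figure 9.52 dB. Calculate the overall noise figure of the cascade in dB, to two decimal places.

Convert to linear (a loss of L dB is a gain of −L dB): F_i = 10^(NF_i/10), G_i = 10^(G_i,dB/10)
  Stage 1: F_1 = 10^(0.781/10) = 1.197, G_1 = 10^(17.6/10) = 57.54
  Stage 2: F_2 = 10^(3.20/10) = 2.089, G_2 = 10^(16.4/10) = 43.65
  Stage 3: F_3 = 10^(9.52/10) = 8.954, G_3 = 10^(−7.89/10) = 0.1626
Friis cascade:
  F = 1.197 + (2.089 − 1)/57.54 + (8.954 − 1)/2512 = 1.219
NF = 10 log₁₀(1.219) = 0.86 dB

0.86 dB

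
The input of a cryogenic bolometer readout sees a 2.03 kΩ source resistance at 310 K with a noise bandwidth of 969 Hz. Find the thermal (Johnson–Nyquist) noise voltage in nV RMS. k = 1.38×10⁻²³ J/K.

V_n = √(4kTRB)
4kTRB = 4 × 1.38×10⁻²³ × 310 × 2.03×10³ × 9.69×10² = 3.37×10⁻¹⁴ V²
V_n = √(3.37×10⁻¹⁴) = 1.83×10⁻⁷ V = 183 nV

183 nV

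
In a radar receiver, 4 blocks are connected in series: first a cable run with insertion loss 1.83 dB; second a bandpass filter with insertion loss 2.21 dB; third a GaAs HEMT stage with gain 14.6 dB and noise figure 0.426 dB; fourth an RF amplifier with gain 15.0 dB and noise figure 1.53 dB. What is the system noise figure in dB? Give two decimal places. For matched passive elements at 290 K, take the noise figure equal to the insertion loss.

4.52 dB

Convert to linear (a loss of L dB is a gain of −L dB): F_i = 10^(NF_i/10), G_i = 10^(G_i,dB/10)
  Stage 1: F_1 = 10^(1.83/10) = 1.524, G_1 = 10^(−1.83/10) = 0.6561
  Stage 2: F_2 = 10^(2.21/10) = 1.663, G_2 = 10^(−2.21/10) = 0.6012
  Stage 3: F_3 = 10^(0.426/10) = 1.103, G_3 = 10^(14.6/10) = 28.84
  Stage 4: F_4 = 10^(1.53/10) = 1.422, G_4 = 10^(15.0/10) = 31.62
Friis cascade:
  F = 1.524 + (1.663 − 1)/0.6561 + (1.103 − 1)/0.3945 + (1.422 − 1)/11.38 = 2.834
NF = 10 log₁₀(2.834) = 4.52 dB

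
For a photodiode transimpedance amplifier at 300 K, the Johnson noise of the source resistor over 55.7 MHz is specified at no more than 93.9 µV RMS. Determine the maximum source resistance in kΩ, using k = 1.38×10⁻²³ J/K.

Johnson–Nyquist: V_n = √(4kTRB) ⇒ R = V_n² / (4kTB)
4kTB = 4 × 1.38×10⁻²³ × 300 × 5.57×10⁷ = 9.22×10⁻¹³
R = (9.39×10⁻⁵)² / 9.22×10⁻¹³ = 9.56×10³ Ω = 9.56 kΩ

9.56 kΩ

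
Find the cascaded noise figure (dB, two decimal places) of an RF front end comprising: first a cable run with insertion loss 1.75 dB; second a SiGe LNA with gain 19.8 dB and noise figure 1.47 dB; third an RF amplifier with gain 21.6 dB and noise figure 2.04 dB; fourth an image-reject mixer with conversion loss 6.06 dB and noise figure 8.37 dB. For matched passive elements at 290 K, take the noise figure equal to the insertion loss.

3.24 dB

Convert to linear (a loss of L dB is a gain of −L dB): F_i = 10^(NF_i/10), G_i = 10^(G_i,dB/10)
  Stage 1: F_1 = 10^(1.75/10) = 1.496, G_1 = 10^(−1.75/10) = 0.6683
  Stage 2: F_2 = 10^(1.47/10) = 1.403, G_2 = 10^(19.8/10) = 95.50
  Stage 3: F_3 = 10^(2.04/10) = 1.600, G_3 = 10^(21.6/10) = 144.5
  Stage 4: F_4 = 10^(8.37/10) = 6.871, G_4 = 10^(−6.06/10) = 0.2477
Friis cascade:
  F = 1.496 + (1.403 − 1)/0.6683 + (1.600 − 1)/63.83 + (6.871 − 1)/9226 = 2.109
NF = 10 log₁₀(2.109) = 3.24 dB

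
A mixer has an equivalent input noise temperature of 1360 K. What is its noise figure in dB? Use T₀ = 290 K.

7.55 dB

F = 1 + T_e/T₀ = 1 + 1360/290 = 5.68966
NF = 10 log₁₀(5.68966) = 7.55 dB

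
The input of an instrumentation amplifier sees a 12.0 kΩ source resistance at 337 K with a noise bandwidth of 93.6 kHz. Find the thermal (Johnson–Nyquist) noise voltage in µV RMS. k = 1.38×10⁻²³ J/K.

4.57 µV

V_n = √(4kTRB)
4kTRB = 4 × 1.38×10⁻²³ × 337 × 1.20×10⁴ × 9.36×10⁴ = 2.09×10⁻¹¹ V²
V_n = √(2.09×10⁻¹¹) = 4.57×10⁻⁶ V = 4.57 µV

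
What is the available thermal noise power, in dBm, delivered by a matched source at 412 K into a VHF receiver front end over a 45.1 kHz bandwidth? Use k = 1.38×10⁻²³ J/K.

P_n = kTB = 1.38×10⁻²³ × 412 × 4.51×10⁴ = 2.56×10⁻¹⁶ W
In dBm: 10 log₁₀(2.56×10⁻¹⁶ / 10⁻³) = −125.9 dBm

−125.9 dBm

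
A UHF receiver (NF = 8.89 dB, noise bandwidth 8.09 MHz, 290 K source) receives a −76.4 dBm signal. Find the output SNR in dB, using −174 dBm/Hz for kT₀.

Noise floor: N = −174 + 10 log₁₀(B) + NF
10 log₁₀(8.09×10⁶) = 69.08 dB
N = −174 + 69.08 + 8.89 = −96.03 dBm
SNR = P_sig − N = −76.4 − (−96.03) = 19.63 dB → 19.6 dB

19.6 dB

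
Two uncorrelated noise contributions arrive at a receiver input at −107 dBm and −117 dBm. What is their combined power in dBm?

Convert to linear, add, convert back:
P₁ = 2.00×10⁻¹⁴ W, P₂ = 2.00×10⁻¹⁵ W
P_tot = 2.19×10⁻¹⁴ W → 10 log₁₀(P_tot / 10⁻³) = −106.6 dBm

−106.6 dBm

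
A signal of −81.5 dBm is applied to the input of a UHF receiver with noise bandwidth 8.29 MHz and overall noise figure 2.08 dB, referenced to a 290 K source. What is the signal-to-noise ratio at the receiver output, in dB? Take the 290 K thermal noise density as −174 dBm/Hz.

21.2 dB

Noise floor: N = −174 + 10 log₁₀(B) + NF
10 log₁₀(8.29×10⁶) = 69.19 dB
N = −174 + 69.19 + 2.08 = −102.73 dBm
SNR = P_sig − N = −81.5 − (−102.73) = 21.23 dB → 21.2 dB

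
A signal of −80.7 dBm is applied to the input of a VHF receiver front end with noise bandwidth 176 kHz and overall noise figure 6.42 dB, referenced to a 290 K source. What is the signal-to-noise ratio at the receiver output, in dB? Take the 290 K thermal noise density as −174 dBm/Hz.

34.4 dB

Noise floor: N = −174 + 10 log₁₀(B) + NF
10 log₁₀(1.76×10⁵) = 52.46 dB
N = −174 + 52.46 + 6.42 = −115.12 dBm
SNR = P_sig − N = −80.7 − (−115.12) = 34.42 dB → 34.4 dB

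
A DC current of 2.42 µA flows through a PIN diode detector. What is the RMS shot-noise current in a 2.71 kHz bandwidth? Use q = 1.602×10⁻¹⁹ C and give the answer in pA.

I_n = √(2qI·B)
2qI·B = 2 × 1.602×10⁻¹⁹ × 2.42×10⁻⁶ × 2.71×10³ = 2.10×10⁻²¹ A²
I_n = √(2.10×10⁻²¹) = 4.58×10⁻¹¹ A = 45.8 pA

45.8 pA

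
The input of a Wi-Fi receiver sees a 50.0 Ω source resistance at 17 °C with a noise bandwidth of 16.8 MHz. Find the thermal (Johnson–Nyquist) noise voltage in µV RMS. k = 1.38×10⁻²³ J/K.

3.67 µV

T = 17 °C + 273.15 = 290.15 K
V_n = √(4kTRB)
4kTRB = 4 × 1.38×10⁻²³ × 290.15 × 5.00×10¹ × 1.68×10⁷ = 1.35×10⁻¹¹ V²
V_n = √(1.35×10⁻¹¹) = 3.67×10⁻⁶ V = 3.67 µV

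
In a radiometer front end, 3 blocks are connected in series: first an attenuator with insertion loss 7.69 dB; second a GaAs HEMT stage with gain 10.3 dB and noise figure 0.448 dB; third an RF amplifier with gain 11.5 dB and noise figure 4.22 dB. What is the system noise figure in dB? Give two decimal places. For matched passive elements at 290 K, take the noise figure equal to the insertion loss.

Convert to linear (a loss of L dB is a gain of −L dB): F_i = 10^(NF_i/10), G_i = 10^(G_i,dB/10)
  Stage 1: F_1 = 10^(7.69/10) = 5.875, G_1 = 10^(−7.69/10) = 0.1702
  Stage 2: F_2 = 10^(0.448/10) = 1.109, G_2 = 10^(10.3/10) = 10.72
  Stage 3: F_3 = 10^(4.22/10) = 2.642, G_3 = 10^(11.5/10) = 14.13
Friis cascade:
  F = 5.875 + (1.109 − 1)/0.1702 + (2.642 − 1)/1.824 = 7.414
NF = 10 log₁₀(7.414) = 8.70 dB

8.70 dB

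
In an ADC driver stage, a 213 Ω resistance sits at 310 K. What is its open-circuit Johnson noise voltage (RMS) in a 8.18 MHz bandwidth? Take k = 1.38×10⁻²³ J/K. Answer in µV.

5.46 µV

V_n = √(4kTRB)
4kTRB = 4 × 1.38×10⁻²³ × 310 × 2.13×10² × 8.18×10⁶ = 2.98×10⁻¹¹ V²
V_n = √(2.98×10⁻¹¹) = 5.46×10⁻⁶ V = 5.46 µV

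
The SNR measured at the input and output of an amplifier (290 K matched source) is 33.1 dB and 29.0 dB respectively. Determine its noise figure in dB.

NF (dB) = SNR_in(dB) − SNR_out(dB) when the source is at T₀
NF = 33.1 − 29.0 = 4.1 dB

4.1 dB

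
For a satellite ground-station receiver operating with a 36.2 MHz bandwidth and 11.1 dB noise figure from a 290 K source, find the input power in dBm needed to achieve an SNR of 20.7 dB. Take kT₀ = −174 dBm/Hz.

Sensitivity = −174 + 10 log₁₀(B) + NF + SNR_min
= −174 + 75.59 + 11.1 + 20.7
= −66.61 dBm → −66.6 dBm

−66.6 dBm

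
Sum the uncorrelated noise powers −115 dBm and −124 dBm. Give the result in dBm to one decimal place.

Convert to linear, add, convert back:
P₁ = 3.16×10⁻¹⁵ W, P₂ = 3.98×10⁻¹⁶ W
P_tot = 3.56×10⁻¹⁵ W → 10 log₁₀(P_tot / 10⁻³) = −114.5 dBm

−114.5 dBm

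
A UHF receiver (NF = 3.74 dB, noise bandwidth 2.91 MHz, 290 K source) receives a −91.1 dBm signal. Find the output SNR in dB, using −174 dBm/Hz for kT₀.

14.5 dB

Noise floor: N = −174 + 10 log₁₀(B) + NF
10 log₁₀(2.91×10⁶) = 64.64 dB
N = −174 + 64.64 + 3.74 = −105.62 dBm
SNR = P_sig − N = −91.1 − (−105.62) = 14.52 dB → 14.5 dB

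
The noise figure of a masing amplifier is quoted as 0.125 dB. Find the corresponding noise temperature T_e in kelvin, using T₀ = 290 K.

F = 10^(0.125/10) = 1.0292
T_e = (F − 1)·T₀ = (1.0292 − 1) × 290 = 8.47 K

8.47 K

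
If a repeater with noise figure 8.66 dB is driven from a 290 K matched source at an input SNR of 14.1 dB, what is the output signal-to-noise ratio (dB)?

5.44 dB

By definition F = SNR_in/SNR_out, so in dB: SNR_out = SNR_in − NF
SNR_out = 14.1 − 8.66 = 5.44 dB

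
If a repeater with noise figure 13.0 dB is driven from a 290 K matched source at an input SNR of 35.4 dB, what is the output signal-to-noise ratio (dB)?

By definition F = SNR_in/SNR_out, so in dB: SNR_out = SNR_in − NF
SNR_out = 35.4 − 13.0 = 22.4 dB

22.4 dB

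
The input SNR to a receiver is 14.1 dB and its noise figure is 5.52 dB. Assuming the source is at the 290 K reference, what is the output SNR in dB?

8.58 dB

By definition F = SNR_in/SNR_out, so in dB: SNR_out = SNR_in − NF
SNR_out = 14.1 − 5.52 = 8.58 dB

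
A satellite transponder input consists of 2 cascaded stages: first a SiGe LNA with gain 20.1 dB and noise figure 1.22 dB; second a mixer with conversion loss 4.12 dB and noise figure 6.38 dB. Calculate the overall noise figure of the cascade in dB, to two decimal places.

1.33 dB

Convert to linear (a loss of L dB is a gain of −L dB): F_i = 10^(NF_i/10), G_i = 10^(G_i,dB/10)
  Stage 1: F_1 = 10^(1.22/10) = 1.324, G_1 = 10^(20.1/10) = 102.3
  Stage 2: F_2 = 10^(6.38/10) = 4.345, G_2 = 10^(−4.12/10) = 0.3873
Friis cascade:
  F = 1.324 + (4.345 − 1)/102.3 = 1.357
NF = 10 log₁₀(1.357) = 1.33 dB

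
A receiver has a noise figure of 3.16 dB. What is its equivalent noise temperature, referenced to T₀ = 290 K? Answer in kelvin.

F = 10^(3.16/10) = 2.07014
T_e = (F − 1)·T₀ = (2.07014 − 1) × 290 = 310 K

310 K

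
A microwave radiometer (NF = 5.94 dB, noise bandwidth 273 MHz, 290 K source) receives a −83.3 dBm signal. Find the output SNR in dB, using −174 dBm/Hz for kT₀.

0.4 dB

Noise floor: N = −174 + 10 log₁₀(B) + NF
10 log₁₀(2.73×10⁸) = 84.36 dB
N = −174 + 84.36 + 5.94 = −83.70 dBm
SNR = P_sig − N = −83.3 − (−83.70) = 0.40 dB → 0.4 dB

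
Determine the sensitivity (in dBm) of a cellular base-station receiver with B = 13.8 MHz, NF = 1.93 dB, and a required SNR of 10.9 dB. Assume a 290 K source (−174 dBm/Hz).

Sensitivity = −174 + 10 log₁₀(B) + NF + SNR_min
= −174 + 71.4 + 1.93 + 10.9
= −89.77 dBm → −89.8 dBm

−89.8 dBm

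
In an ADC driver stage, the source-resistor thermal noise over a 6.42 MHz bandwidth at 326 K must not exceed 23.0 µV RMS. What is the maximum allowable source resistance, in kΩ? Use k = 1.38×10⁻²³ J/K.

4.58 kΩ

Johnson–Nyquist: V_n = √(4kTRB) ⇒ R = V_n² / (4kTB)
4kTB = 4 × 1.38×10⁻²³ × 326 × 6.42×10⁶ = 1.16×10⁻¹³
R = (2.30×10⁻⁵)² / 1.16×10⁻¹³ = 4.58×10³ Ω = 4.58 kΩ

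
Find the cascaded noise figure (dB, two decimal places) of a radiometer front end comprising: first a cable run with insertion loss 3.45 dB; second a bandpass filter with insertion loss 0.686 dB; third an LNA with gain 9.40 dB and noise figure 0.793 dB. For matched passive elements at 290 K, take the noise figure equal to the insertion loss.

4.93 dB

Convert to linear (a loss of L dB is a gain of −L dB): F_i = 10^(NF_i/10), G_i = 10^(G_i,dB/10)
  Stage 1: F_1 = 10^(3.45/10) = 2.213, G_1 = 10^(−3.45/10) = 0.4519
  Stage 2: F_2 = 10^(0.686/10) = 1.171, G_2 = 10^(−0.686/10) = 0.8539
  Stage 3: F_3 = 10^(0.793/10) = 1.200, G_3 = 10^(9.40/10) = 8.710
Friis cascade:
  F = 2.213 + (1.171 − 1)/0.4519 + (1.200 − 1)/0.3858 = 3.111
NF = 10 log₁₀(3.111) = 4.93 dB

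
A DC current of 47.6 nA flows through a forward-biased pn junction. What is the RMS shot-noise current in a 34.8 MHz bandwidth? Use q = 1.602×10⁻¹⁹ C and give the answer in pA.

I_n = √(2qI·B)
2qI·B = 2 × 1.602×10⁻¹⁹ × 4.76×10⁻⁸ × 3.48×10⁷ = 5.31×10⁻¹⁹ A²
I_n = √(5.31×10⁻¹⁹) = 7.29×10⁻¹⁰ A = 729 pA

729 pA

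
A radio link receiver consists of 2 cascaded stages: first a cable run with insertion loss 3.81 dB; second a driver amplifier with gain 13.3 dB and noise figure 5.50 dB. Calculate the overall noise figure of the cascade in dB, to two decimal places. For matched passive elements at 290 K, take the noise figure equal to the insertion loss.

9.31 dB

Convert to linear (a loss of L dB is a gain of −L dB): F_i = 10^(NF_i/10), G_i = 10^(G_i,dB/10)
  Stage 1: F_1 = 10^(3.81/10) = 2.404, G_1 = 10^(−3.81/10) = 0.4159
  Stage 2: F_2 = 10^(5.50/10) = 3.548, G_2 = 10^(13.3/10) = 21.38
Friis cascade:
  F = 2.404 + (3.548 − 1)/0.4159 = 8.531
NF = 10 log₁₀(8.531) = 9.31 dB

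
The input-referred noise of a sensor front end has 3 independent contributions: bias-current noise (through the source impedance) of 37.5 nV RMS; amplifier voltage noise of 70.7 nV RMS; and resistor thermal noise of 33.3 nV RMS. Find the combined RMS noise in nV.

Uncorrelated sources add in power (mean-square): V_tot = √(ΣV_i²)
V_tot = √[(3.75×10⁻⁸)² + (7.07×10⁻⁸)² + (3.33×10⁻⁸)²] = 8.67×10⁻⁸ V = 86.7 nV

86.7 nV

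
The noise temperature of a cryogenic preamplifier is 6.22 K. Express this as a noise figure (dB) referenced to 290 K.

0.092 dB

F = 1 + T_e/T₀ = 1 + 6.22/290 = 1.02145
NF = 10 log₁₀(1.02145) = 0.092 dB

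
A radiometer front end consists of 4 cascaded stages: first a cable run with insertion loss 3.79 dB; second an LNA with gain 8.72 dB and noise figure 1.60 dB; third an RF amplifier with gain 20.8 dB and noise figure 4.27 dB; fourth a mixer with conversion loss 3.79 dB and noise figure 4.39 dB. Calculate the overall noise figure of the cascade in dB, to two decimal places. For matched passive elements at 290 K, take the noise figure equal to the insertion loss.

6.02 dB

Convert to linear (a loss of L dB is a gain of −L dB): F_i = 10^(NF_i/10), G_i = 10^(G_i,dB/10)
  Stage 1: F_1 = 10^(3.79/10) = 2.393, G_1 = 10^(−3.79/10) = 0.4178
  Stage 2: F_2 = 10^(1.60/10) = 1.445, G_2 = 10^(8.72/10) = 7.447
  Stage 3: F_3 = 10^(4.27/10) = 2.673, G_3 = 10^(20.8/10) = 120.2
  Stage 4: F_4 = 10^(4.39/10) = 2.748, G_4 = 10^(−3.79/10) = 0.4178
Friis cascade:
  F = 2.393 + (1.445 − 1)/0.4178 + (2.673 − 1)/3.112 + (2.748 − 1)/374.1 = 4.002
NF = 10 log₁₀(4.002) = 6.02 dB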